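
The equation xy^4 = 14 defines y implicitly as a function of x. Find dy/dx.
Differentiate the relation implicitly: treat y = y(x) and apply the chain rule, so every y-derivative picks up a y' = dy/dx factor.

With everything moved to the left-hand side, differentiate term by term:
  d/dx[xy^4] = 4xy^3·y' + y^4
  d/dx[-14] = 0

Separating the contributions that come from x directly and those that come through y:
  without y':      y^4
  multiplying y':  4xy^3

so (y^4) + (4xy^3)·y' = 0, and therefore
  dy/dx = -(y^4)/(4xy^3) = -y/(4x)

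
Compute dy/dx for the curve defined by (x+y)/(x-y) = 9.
Differentiate both sides with respect to x, treating y as y(x). By the chain rule, any term containing y contributes a factor of y' = dy/dx when we differentiate it.

Move every term to one side and write the relation as F(x, y) = 0. Term by term,
  d/dx[(x + y)/(x - y)] = (y' + 1)/(x - y) + (x + y)(y' - 1)/(x - y)^2
  d/dx[-9] = 0

The pieces without y' make up ∂F/∂x and the coefficient of y' is ∂F/∂y:
  ∂F/∂x = 1/(x - y) - (x + y)/(x - y)^2,
  ∂F/∂y = 1/(x - y) + (x + y)/(x - y)^2.

Since d/dx[F] = ∂F/∂x + (∂F/∂y)·y' = 0, solve for y':
  (∂F/∂y)·y' = -∂F/∂x
  dy/dx = -(∂F/∂x)/(∂F/∂y) = -(1/(x - y) - (x + y)/(x - y)^2)/(1/(x - y) + (x + y)/(x - y)^2)
        = -(-2y/(x - y)^2)/(2x/(x - y)^2) = y/x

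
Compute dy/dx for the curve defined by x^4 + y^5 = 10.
Differentiate both sides with respect to x, treating y as y(x). By the chain rule, any term containing y contributes a factor of y' = dy/dx when we differentiate it.

Move every term to one side and write the relation as F(x, y) = 0. Term by term,
  d/dx[x^4] = 4x^3
  d/dx[y^5] = 5y^4·y'
  d/dx[-10] = 0

The pieces without y' make up ∂F/∂x and the coefficient of y' is ∂F/∂y:
  ∂F/∂x = 4x^3,
  ∂F/∂y = 5y^4.

Since d/dx[F] = ∂F/∂x + (∂F/∂y)·y' = 0, solve for y':
  (∂F/∂y)·y' = -∂F/∂x
  dy/dx = -(∂F/∂x)/(∂F/∂y) = -(4x^3)/(5y^4) = -4x^3/(5y^4)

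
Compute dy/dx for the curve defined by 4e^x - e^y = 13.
Differentiate both sides with respect to x, treating y as y(x). By the chain rule, any term containing y contributes a factor of y' = dy/dx when we differentiate it.

Move every term to one side and write the relation as F(x, y) = 0. Term by term,
  d/dx[4e^(x)] = 4e^(x)
  d/dx[-e^(y)] = -y'·e^(y)
  d/dx[-13] = 0

The pieces without y' make up ∂F/∂x and the coefficient of y' is ∂F/∂y:
  ∂F/∂x = 4e^(x),
  ∂F/∂y = -e^(y).

Since d/dx[F] = ∂F/∂x + (∂F/∂y)·y' = 0, solve for y':
  (∂F/∂y)·y' = -∂F/∂x
  dy/dx = -(∂F/∂x)/(∂F/∂y) = -(4e^(x))/(-e^(y)) = 4e^(x - y)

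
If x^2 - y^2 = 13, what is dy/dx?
Apply d/dx to both sides, remembering that y depends on x. Each occurrence of y therefore brings in a y' = dy/dx via the chain rule.

With F(x, y) equal to the left-hand side minus the right, differentiate F term by term:
  d/dx[x^2] = 2x
  d/dx[-y^2] = -2y·y'
  d/dx[-13] = 0
Adding these up, d/dx[F] = 0 becomes
  (2x) + (-2y)·y' = 0,
so isolating y',
  dy/dx = -(2x)/(-2y) = x/y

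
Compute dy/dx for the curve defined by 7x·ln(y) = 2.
Take d/dx of both sides. Since y is implicitly a function of x, the chain rule attaches a y' = dy/dx factor whenever we differentiate through y.

Set F(x, y) = (left side) − (right side), so the curve is F = 0. Differentiating each term of F:
  d/dx[7x·ln(y)] = 7x·y'/y + 7ln(y)
  d/dx[-2] = 0

Collecting, the y'-free part is the partial derivative in x and the y' coefficient is the partial derivative in y:
  ∂F/∂x = 7ln(y)
  ∂F/∂y = 7x/y

so d/dx[F(x, y(x))] = ∂F/∂x + (∂F/∂y)·y' = 0. Rearranging,
  dy/dx = -(∂F/∂x)/(∂F/∂y) = -(7ln(y))/(7x/y) = -y·ln(y)/x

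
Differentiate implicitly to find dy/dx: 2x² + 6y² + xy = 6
Differentiate both sides with respect to x, treating y as y(x). By the chain rule, any term containing y contributes a factor of y' = dy/dx when we differentiate it.

Move every term to one side and write the relation as F(x, y) = 0. Term by term,
  d/dx[2x^2] = 4x
  d/dx[xy] = x·y' + y
  d/dx[6y^2] = 12y·y'
  d/dx[-6] = 0

The pieces without y' make up ∂F/∂x and the coefficient of y' is ∂F/∂y:
  ∂F/∂x = 4x + y,
  ∂F/∂y = x + 12y.

Since d/dx[F] = ∂F/∂x + (∂F/∂y)·y' = 0, solve for y':
  (∂F/∂y)·y' = -∂F/∂x
  dy/dx = -(∂F/∂x)/(∂F/∂y) = -(4x + y)/(x + 12y) = (-4x - y)/(x + 12y)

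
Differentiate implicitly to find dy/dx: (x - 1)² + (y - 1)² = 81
Take d/dx of both sides. Since y is implicitly a function of x, the chain rule attaches a y' = dy/dx factor whenever we differentiate through y.

Set F(x, y) = (left side) − (right side), so the curve is F = 0. Differentiating each term of F:
  d/dx[(x - 1)^2] = 2x - 2
  d/dx[(y - 1)^2] = 2·y'(y - 1)
  d/dx[-81] = 0

Collecting, the y'-free part is the partial derivative in x and the y' coefficient is the partial derivative in y:
  ∂F/∂x = 2x - 2
  ∂F/∂y = 2y - 2

so d/dx[F(x, y(x))] = ∂F/∂x + (∂F/∂y)·y' = 0. Rearranging,
  dy/dx = -(∂F/∂x)/(∂F/∂y) = -(2x - 2)/(2y - 2) = (1 - x)/(y - 1)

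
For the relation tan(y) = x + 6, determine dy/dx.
Apply d/dx to both sides, remembering that y depends on x. Each occurrence of y therefore brings in a y' = dy/dx via the chain rule.

With F(x, y) equal to the left-hand side minus the right, differentiate F term by term:
  d/dx[-x] = -1
  d/dx[tan(y)] = y'(tan(y)^2 + 1)
  d/dx[-6] = 0
Adding these up, d/dx[F] = 0 becomes
  (-1) + (tan(y)^2 + 1)·y' = 0,
so isolating y',
  dy/dx = -(-1)/(tan(y)^2 + 1) = cos(y)^2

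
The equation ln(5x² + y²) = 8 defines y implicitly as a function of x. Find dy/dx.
Differentiate the relation implicitly: treat y = y(x) and apply the chain rule, so every y-derivative picks up a y' = dy/dx factor.

With everything moved to the left-hand side, differentiate term by term:
  d/dx[ln(5x^2 + y^2)] = (10x + 2y·y')/(5x^2 + y^2)
  d/dx[-8] = 0

Separating the contributions that come from x directly and those that come through y:
  without y':      10x/(5x^2 + y^2)
  multiplying y':  2y/(5x^2 + y^2)

so (10x/(5x^2 + y^2)) + (2y/(5x^2 + y^2))·y' = 0, and therefore
  dy/dx = -(10x/(5x^2 + y^2))/(2y/(5x^2 + y^2)) = -5x/y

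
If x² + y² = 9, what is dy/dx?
Differentiate the relation implicitly: treat y = y(x) and apply the chain rule, so every y-derivative picks up a y' = dy/dx factor.

With everything moved to the left-hand side, differentiate term by term:
  d/dx[x^2] = 2x
  d/dx[y^2] = 2y·y'
  d/dx[-9] = 0

Separating the contributions that come from x directly and those that come through y:
  without y':      2x
  multiplying y':  2y

so (2x) + (2y)·y' = 0, and therefore
  dy/dx = -(2x)/(2y) = -x/y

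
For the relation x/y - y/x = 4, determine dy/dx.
Take d/dx of both sides. Since y is implicitly a function of x, the chain rule attaches a y' = dy/dx factor whenever we differentiate through y.

Set F(x, y) = (left side) − (right side), so the curve is F = 0. Differentiating each term of F:
  d/dx[x/y] = -x·y'/y^2 + 1/y
  d/dx[-y/x] = -y'/x + y/x^2
  d/dx[-4] = 0

Collecting, the y'-free part is the partial derivative in x and the y' coefficient is the partial derivative in y:
  ∂F/∂x = 1/y + y/x^2
  ∂F/∂y = -x/y^2 - 1/x

so d/dx[F(x, y(x))] = ∂F/∂x + (∂F/∂y)·y' = 0. Rearranging,
  dy/dx = -(∂F/∂x)/(∂F/∂y) = -(1/y + y/x^2)/(-x/y^2 - 1/x)
        = -((x^2 + y^2)/(x^2y))/(-(x^2 + y^2)/(xy^2)) = y/x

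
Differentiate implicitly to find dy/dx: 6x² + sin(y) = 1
Apply d/dx to both sides, remembering that y depends on x. Each occurrence of y therefore brings in a y' = dy/dx via the chain rule.

With F(x, y) equal to the left-hand side minus the right, differentiate F term by term:
  d/dx[6x^2] = 12x
  d/dx[sin(y)] = y'·cos(y)
  d/dx[-1] = 0
Adding these up, d/dx[F] = 0 becomes
  (12x) + (cos(y))·y' = 0,
so isolating y',
  dy/dx = -(12x)/(cos(y)) = -12x/cos(y)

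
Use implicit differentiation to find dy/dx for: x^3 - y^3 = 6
Differentiate the relation implicitly: treat y = y(x) and apply the chain rule, so every y-derivative picks up a y' = dy/dx factor.

With everything moved to the left-hand side, differentiate term by term:
  d/dx[x^3] = 3x^2
  d/dx[-y^3] = -3y^2·y'
  d/dx[-6] = 0

Separating the contributions that come from x directly and those that come through y:
  without y':      3x^2
  multiplying y':  -3y^2

so (3x^2) + (-3y^2)·y' = 0, and therefore
  dy/dx = -(3x^2)/(-3y^2) = x^2/y^2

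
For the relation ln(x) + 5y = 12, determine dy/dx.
Differentiate the relation implicitly: treat y = y(x) and apply the chain rule, so every y-derivative picks up a y' = dy/dx factor.

With everything moved to the left-hand side, differentiate term by term:
  d/dx[5y] = 5·y'
  d/dx[ln(x)] = 1/x
  d/dx[-12] = 0

Separating the contributions that come from x directly and those that come through y:
  without y':      1/x
  multiplying y':  5

so (1/x) + (5)·y' = 0, and therefore
  dy/dx = -(1/x)/(5) = -1/(5x)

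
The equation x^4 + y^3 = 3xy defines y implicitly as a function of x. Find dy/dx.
Take d/dx of both sides. Since y is implicitly a function of x, the chain rule attaches a y' = dy/dx factor whenever we differentiate through y.

Set F(x, y) = (left side) − (right side), so the curve is F = 0. Differentiating each term of F:
  d/dx[x^4] = 4x^3
  d/dx[-3xy] = -3x·y' - 3y
  d/dx[y^3] = 3y^2·y'

Collecting, the y'-free part is the partial derivative in x and the y' coefficient is the partial derivative in y:
  ∂F/∂x = 4x^3 - 3y
  ∂F/∂y = -3x + 3y^2

so d/dx[F(x, y(x))] = ∂F/∂x + (∂F/∂y)·y' = 0. Rearranging,
  dy/dx = -(∂F/∂x)/(∂F/∂y) = -(4x^3 - 3y)/(-3x + 3y^2) = (4x^3/3 - y)/(x - y^2)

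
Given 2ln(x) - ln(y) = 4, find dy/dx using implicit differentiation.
Take d/dx of both sides. Since y is implicitly a function of x, the chain rule attaches a y' = dy/dx factor whenever we differentiate through y.

Set F(x, y) = (left side) − (right side), so the curve is F = 0. Differentiating each term of F:
  d/dx[2ln(x)] = 2/x
  d/dx[-ln(y)] = -y'/y
  d/dx[-4] = 0

Collecting, the y'-free part is the partial derivative in x and the y' coefficient is the partial derivative in y:
  ∂F/∂x = 2/x
  ∂F/∂y = -1/y

so d/dx[F(x, y(x))] = ∂F/∂x + (∂F/∂y)·y' = 0. Rearranging,
  dy/dx = -(∂F/∂x)/(∂F/∂y) = -(2/x)/(-1/y) = 2y/x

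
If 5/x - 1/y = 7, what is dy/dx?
Apply d/dx to both sides, remembering that y depends on x. Each occurrence of y therefore brings in a y' = dy/dx via the chain rule.

With F(x, y) equal to the left-hand side minus the right, differentiate F term by term:
  d/dx[-1/y] = y'/y^2
  d/dx[5/x] = -5/x^2
  d/dx[-7] = 0
Adding these up, d/dx[F] = 0 becomes
  (-5/x^2) + (y^(-2))·y' = 0,
so isolating y',
  dy/dx = -(-5/x^2)/(y^(-2)) = 5y^2/x^2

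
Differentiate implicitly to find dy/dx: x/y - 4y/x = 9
Differentiate both sides with respect to x, treating y as y(x). By the chain rule, any term containing y contributes a factor of y' = dy/dx when we differentiate it.

Move every term to one side and write the relation as F(x, y) = 0. Term by term,
  d/dx[x/y] = -x·y'/y^2 + 1/y
  d/dx[-4y/x] = -4·y'/x + 4y/x^2
  d/dx[-9] = 0

The pieces without y' make up ∂F/∂x and the coefficient of y' is ∂F/∂y:
  ∂F/∂x = 1/y + 4y/x^2,
  ∂F/∂y = -x/y^2 - 4/x.

Since d/dx[F] = ∂F/∂x + (∂F/∂y)·y' = 0, solve for y':
  (∂F/∂y)·y' = -∂F/∂x
  dy/dx = -(∂F/∂x)/(∂F/∂y) = -(1/y + 4y/x^2)/(-x/y^2 - 4/x)
        = -((x^2 + 4y^2)/(x^2y))/(-(x^2 + 4y^2)/(xy^2)) = y/x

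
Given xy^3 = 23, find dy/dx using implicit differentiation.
Differentiate both sides with respect to x, treating y as y(x). By the chain rule, any term containing y contributes a factor of y' = dy/dx when we differentiate it.

Move every term to one side and write the relation as F(x, y) = 0. Term by term,
  d/dx[xy^3] = 3xy^2·y' + y^3
  d/dx[-23] = 0

The pieces without y' make up ∂F/∂x and the coefficient of y' is ∂F/∂y:
  ∂F/∂x = y^3,
  ∂F/∂y = 3xy^2.

Since d/dx[F] = ∂F/∂x + (∂F/∂y)·y' = 0, solve for y':
  (∂F/∂y)·y' = -∂F/∂x
  dy/dx = -(∂F/∂x)/(∂F/∂y) = -(y^3)/(3xy^2) = -y/(3x)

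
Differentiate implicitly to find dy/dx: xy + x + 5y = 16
Differentiate the relation implicitly: treat y = y(x) and apply the chain rule, so every y-derivative picks up a y' = dy/dx factor.

With everything moved to the left-hand side, differentiate term by term:
  d/dx[xy] = x·y' + y
  d/dx[x] = 1
  d/dx[5y] = 5·y'
  d/dx[-16] = 0

Separating the contributions that come from x directly and those that come through y:
  without y':      y + 1
  multiplying y':  x + 5

so (y + 1) + (x + 5)·y' = 0, and therefore
  dy/dx = -(y + 1)/(x + 5) = (-y - 1)/(x + 5)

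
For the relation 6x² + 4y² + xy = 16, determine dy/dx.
Differentiate the relation implicitly: treat y = y(x) and apply the chain rule, so every y-derivative picks up a y' = dy/dx factor.

With everything moved to the left-hand side, differentiate term by term:
  d/dx[6x^2] = 12x
  d/dx[xy] = x·y' + y
  d/dx[4y^2] = 8y·y'
  d/dx[-16] = 0

Separating the contributions that come from x directly and those that come through y:
  without y':      12x + y
  multiplying y':  x + 8y

so (12x + y) + (x + 8y)·y' = 0, and therefore
  dy/dx = -(12x + y)/(x + 8y) = (-12x - y)/(x + 8y)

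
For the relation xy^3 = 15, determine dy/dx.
Differentiate both sides with respect to x, treating y as y(x). By the chain rule, any term containing y contributes a factor of y' = dy/dx when we differentiate it.

Move every term to one side and write the relation as F(x, y) = 0. Term by term,
  d/dx[xy^3] = 3xy^2·y' + y^3
  d/dx[-15] = 0

The pieces without y' make up ∂F/∂x and the coefficient of y' is ∂F/∂y:
  ∂F/∂x = y^3,
  ∂F/∂y = 3xy^2.

Since d/dx[F] = ∂F/∂x + (∂F/∂y)·y' = 0, solve for y':
  (∂F/∂y)·y' = -∂F/∂x
  dy/dx = -(∂F/∂x)/(∂F/∂y) = -(y^3)/(3xy^2) = -y/(3x)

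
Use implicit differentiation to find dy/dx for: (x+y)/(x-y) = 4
Take d/dx of both sides. Since y is implicitly a function of x, the chain rule attaches a y' = dy/dx factor whenever we differentiate through y.

Set F(x, y) = (left side) − (right side), so the curve is F = 0. Differentiating each term of F:
  d/dx[(x + y)/(x - y)] = (y' + 1)/(x - y) + (x + y)(y' - 1)/(x - y)^2
  d/dx[-4] = 0

Collecting, the y'-free part is the partial derivative in x and the y' coefficient is the partial derivative in y:
  ∂F/∂x = 1/(x - y) - (x + y)/(x - y)^2
  ∂F/∂y = 1/(x - y) + (x + y)/(x - y)^2

so d/dx[F(x, y(x))] = ∂F/∂x + (∂F/∂y)·y' = 0. Rearranging,
  dy/dx = -(∂F/∂x)/(∂F/∂y) = -(1/(x - y) - (x + y)/(x - y)^2)/(1/(x - y) + (x + y)/(x - y)^2)
        = -(-2y/(x - y)^2)/(2x/(x - y)^2) = y/x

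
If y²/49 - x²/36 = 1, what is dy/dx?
Differentiate both sides with respect to x, treating y as y(x). By the chain rule, any term containing y contributes a factor of y' = dy/dx when we differentiate it.

Move every term to one side and write the relation as F(x, y) = 0. Term by term,
  d/dx[-x^2/36] = -x/18
  d/dx[y^2/49] = 2y·y'/49
  d/dx[-1] = 0

The pieces without y' make up ∂F/∂x and the coefficient of y' is ∂F/∂y:
  ∂F/∂x = -x/18,
  ∂F/∂y = 2y/49.

Since d/dx[F] = ∂F/∂x + (∂F/∂y)·y' = 0, solve for y':
  (∂F/∂y)·y' = -∂F/∂x
  dy/dx = -(∂F/∂x)/(∂F/∂y) = -(-x/18)/(2y/49) = 49x/(36y)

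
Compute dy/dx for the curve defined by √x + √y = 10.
Differentiate both sides with respect to x, treating y as y(x). By the chain rule, any term containing y contributes a factor of y' = dy/dx when we differentiate it.

Move every term to one side and write the relation as F(x, y) = 0. Term by term,
  d/dx[√(x)] = 1/(2√(x))
  d/dx[√(y)] = y'/(2√(y))
  d/dx[-10] = 0

The pieces without y' make up ∂F/∂x and the coefficient of y' is ∂F/∂y:
  ∂F/∂x = 1/(2√(x)),
  ∂F/∂y = 1/(2√(y)).

Since d/dx[F] = ∂F/∂x + (∂F/∂y)·y' = 0, solve for y':
  (∂F/∂y)·y' = -∂F/∂x
  dy/dx = -(∂F/∂x)/(∂F/∂y) = -(1/(2√(x)))/(1/(2√(y))) = -√(y)/√(x)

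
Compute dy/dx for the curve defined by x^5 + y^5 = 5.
Differentiate the relation implicitly: treat y = y(x) and apply the chain rule, so every y-derivative picks up a y' = dy/dx factor.

With everything moved to the left-hand side, differentiate term by term:
  d/dx[x^5] = 5x^4
  d/dx[y^5] = 5y^4·y'
  d/dx[-5] = 0

Separating the contributions that come from x directly and those that come through y:
  without y':      5x^4
  multiplying y':  5y^4

so (5x^4) + (5y^4)·y' = 0, and therefore
  dy/dx = -(5x^4)/(5y^4) = -x^4/y^4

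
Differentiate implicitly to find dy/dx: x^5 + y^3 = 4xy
Take d/dx of both sides. Since y is implicitly a function of x, the chain rule attaches a y' = dy/dx factor whenever we differentiate through y.

Set F(x, y) = (left side) − (right side), so the curve is F = 0. Differentiating each term of F:
  d/dx[x^5] = 5x^4
  d/dx[-4xy] = -4x·y' - 4y
  d/dx[y^3] = 3y^2·y'

Collecting, the y'-free part is the partial derivative in x and the y' coefficient is the partial derivative in y:
  ∂F/∂x = 5x^4 - 4y
  ∂F/∂y = -4x + 3y^2

so d/dx[F(x, y(x))] = ∂F/∂x + (∂F/∂y)·y' = 0. Rearranging,
  dy/dx = -(∂F/∂x)/(∂F/∂y) = -(5x^4 - 4y)/(-4x + 3y^2) = (5x^4 - 4y)/(4x - 3y^2)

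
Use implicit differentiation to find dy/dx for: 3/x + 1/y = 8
Apply d/dx to both sides, remembering that y depends on x. Each occurrence of y therefore brings in a y' = dy/dx via the chain rule.

With F(x, y) equal to the left-hand side minus the right, differentiate F term by term:
  d/dx[1/y] = -y'/y^2
  d/dx[3/x] = -3/x^2
  d/dx[-8] = 0
Adding these up, d/dx[F] = 0 becomes
  (-3/x^2) + (-1/y^2)·y' = 0,
so isolating y',
  dy/dx = -(-3/x^2)/(-1/y^2) = -3y^2/x^2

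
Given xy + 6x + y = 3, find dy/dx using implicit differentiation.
Take d/dx of both sides. Since y is implicitly a function of x, the chain rule attaches a y' = dy/dx factor whenever we differentiate through y.

Set F(x, y) = (left side) − (right side), so the curve is F = 0. Differentiating each term of F:
  d/dx[xy] = x·y' + y
  d/dx[6x] = 6
  d/dx[y] = y'
  d/dx[-3] = 0

Collecting, the y'-free part is the partial derivative in x and the y' coefficient is the partial derivative in y:
  ∂F/∂x = y + 6
  ∂F/∂y = x + 1

so d/dx[F(x, y(x))] = ∂F/∂x + (∂F/∂y)·y' = 0. Rearranging,
  dy/dx = -(∂F/∂x)/(∂F/∂y) = -(y + 6)/(x + 1) = (-y - 6)/(x + 1)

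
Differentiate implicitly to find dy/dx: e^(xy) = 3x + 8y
Apply d/dx to both sides, remembering that y depends on x. Each occurrence of y therefore brings in a y' = dy/dx via the chain rule.

With F(x, y) equal to the left-hand side minus the right, differentiate F term by term:
  d/dx[-3x] = -3
  d/dx[-8y] = -8·y'
  d/dx[e^(xy)] = (x·y' + y)·e^(xy)
Adding these up, d/dx[F] = 0 becomes
  (y·e^(xy) - 3) + (x·e^(xy) - 8)·y' = 0,
so isolating y',
  dy/dx = -(y·e^(xy) - 3)/(x·e^(xy) - 8) = (-y·e^(xy) + 3)/(x·e^(xy) - 8)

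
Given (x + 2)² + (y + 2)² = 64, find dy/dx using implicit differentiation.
Apply d/dx to both sides, remembering that y depends on x. Each occurrence of y therefore brings in a y' = dy/dx via the chain rule.

With F(x, y) equal to the left-hand side minus the right, differentiate F term by term:
  d/dx[(x + 2)^2] = 2x + 4
  d/dx[(y + 2)^2] = 2·y'(y + 2)
  d/dx[-64] = 0
Adding these up, d/dx[F] = 0 becomes
  (2x + 4) + (2y + 4)·y' = 0,
so isolating y',
  dy/dx = -(2x + 4)/(2y + 4) = (-x - 2)/(y + 2)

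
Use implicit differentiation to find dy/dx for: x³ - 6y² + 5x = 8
Apply d/dx to both sides, remembering that y depends on x. Each occurrence of y therefore brings in a y' = dy/dx via the chain rule.

With F(x, y) equal to the left-hand side minus the right, differentiate F term by term:
  d/dx[x^3] = 3x^2
  d/dx[5x] = 5
  d/dx[-6y^2] = -12y·y'
  d/dx[-8] = 0
Adding these up, d/dx[F] = 0 becomes
  (3x^2 + 5) + (-12y)·y' = 0,
so isolating y',
  dy/dx = -(3x^2 + 5)/(-12y) = (3x^2 + 5)/(12y)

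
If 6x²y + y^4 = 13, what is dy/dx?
Take d/dx of both sides. Since y is implicitly a function of x, the chain rule attaches a y' = dy/dx factor whenever we differentiate through y.

Set F(x, y) = (left side) − (right side), so the curve is F = 0. Differentiating each term of F:
  d/dx[6x^2y] = 6x^2·y' + 12xy
  d/dx[y^4] = 4y^3·y'
  d/dx[-13] = 0

Collecting, the y'-free part is the partial derivative in x and the y' coefficient is the partial derivative in y:
  ∂F/∂x = 12xy
  ∂F/∂y = 6x^2 + 4y^3

so d/dx[F(x, y(x))] = ∂F/∂x + (∂F/∂y)·y' = 0. Rearranging,
  dy/dx = -(∂F/∂x)/(∂F/∂y) = -(12xy)/(6x^2 + 4y^3) = -6xy/(3x^2 + 2y^3)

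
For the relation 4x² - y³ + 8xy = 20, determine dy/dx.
Apply d/dx to both sides, remembering that y depends on x. Each occurrence of y therefore brings in a y' = dy/dx via the chain rule.

With F(x, y) equal to the left-hand side minus the right, differentiate F term by term:
  d/dx[4x^2] = 8x
  d/dx[8xy] = 8x·y' + 8y
  d/dx[-y^3] = -3y^2·y'
  d/dx[-20] = 0
Adding these up, d/dx[F] = 0 becomes
  (8x + 8y) + (8x - 3y^2)·y' = 0,
so isolating y',
  dy/dx = -(8x + 8y)/(8x - 3y^2) = 8(-x - y)/(8x - 3y^2)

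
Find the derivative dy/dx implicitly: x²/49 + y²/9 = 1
Apply d/dx to both sides, remembering that y depends on x. Each occurrence of y therefore brings in a y' = dy/dx via the chain rule.

With F(x, y) equal to the left-hand side minus the right, differentiate F term by term:
  d/dx[x^2/49] = 2x/49
  d/dx[y^2/9] = 2y·y'/9
  d/dx[-1] = 0
Adding these up, d/dx[F] = 0 becomes
  (2x/49) + (2y/9)·y' = 0,
so isolating y',
  dy/dx = -(2x/49)/(2y/9) = -9x/(49y)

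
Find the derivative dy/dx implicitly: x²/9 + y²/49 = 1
Take d/dx of both sides. Since y is implicitly a function of x, the chain rule attaches a y' = dy/dx factor whenever we differentiate through y.

Set F(x, y) = (left side) − (right side), so the curve is F = 0. Differentiating each term of F:
  d/dx[x^2/9] = 2x/9
  d/dx[y^2/49] = 2y·y'/49
  d/dx[-1] = 0

Collecting, the y'-free part is the partial derivative in x and the y' coefficient is the partial derivative in y:
  ∂F/∂x = 2x/9
  ∂F/∂y = 2y/49

so d/dx[F(x, y(x))] = ∂F/∂x + (∂F/∂y)·y' = 0. Rearranging,
  dy/dx = -(∂F/∂x)/(∂F/∂y) = -(2x/9)/(2y/49) = -49x/(9y)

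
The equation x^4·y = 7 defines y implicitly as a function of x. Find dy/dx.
Apply d/dx to both sides, remembering that y depends on x. Each occurrence of y therefore brings in a y' = dy/dx via the chain rule.

With F(x, y) equal to the left-hand side minus the right, differentiate F term by term:
  d/dx[x^4y] = x^4·y' + 4x^3y
  d/dx[-7] = 0
Adding these up, d/dx[F] = 0 becomes
  (4x^3y) + (x^4)·y' = 0,
so isolating y',
  dy/dx = -(4x^3y)/(x^4) = -4y/x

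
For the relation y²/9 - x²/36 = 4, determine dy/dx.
Take d/dx of both sides. Since y is implicitly a function of x, the chain rule attaches a y' = dy/dx factor whenever we differentiate through y.

Set F(x, y) = (left side) − (right side), so the curve is F = 0. Differentiating each term of F:
  d/dx[-x^2/36] = -x/18
  d/dx[y^2/9] = 2y·y'/9
  d/dx[-4] = 0

Collecting, the y'-free part is the partial derivative in x and the y' coefficient is the partial derivative in y:
  ∂F/∂x = -x/18
  ∂F/∂y = 2y/9

so d/dx[F(x, y(x))] = ∂F/∂x + (∂F/∂y)·y' = 0. Rearranging,
  dy/dx = -(∂F/∂x)/(∂F/∂y) = -(-x/18)/(2y/9) = x/(4y)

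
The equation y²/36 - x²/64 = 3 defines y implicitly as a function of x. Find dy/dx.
Take d/dx of both sides. Since y is implicitly a function of x, the chain rule attaches a y' = dy/dx factor whenever we differentiate through y.

Set F(x, y) = (left side) − (right side), so the curve is F = 0. Differentiating each term of F:
  d/dx[-x^2/64] = -x/32
  d/dx[y^2/36] = y·y'/18
  d/dx[-3] = 0

Collecting, the y'-free part is the partial derivative in x and the y' coefficient is the partial derivative in y:
  ∂F/∂x = -x/32
  ∂F/∂y = y/18

so d/dx[F(x, y(x))] = ∂F/∂x + (∂F/∂y)·y' = 0. Rearranging,
  dy/dx = -(∂F/∂x)/(∂F/∂y) = -(-x/32)/(y/18) = 9x/(16y)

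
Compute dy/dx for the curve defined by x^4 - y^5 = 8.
Differentiate the relation implicitly: treat y = y(x) and apply the chain rule, so every y-derivative picks up a y' = dy/dx factor.

With everything moved to the left-hand side, differentiate term by term:
  d/dx[x^4] = 4x^3
  d/dx[-y^5] = -5y^4·y'
  d/dx[-8] = 0

Separating the contributions that come from x directly and those that come through y:
  without y':      4x^3
  multiplying y':  -5y^4

so (4x^3) + (-5y^4)·y' = 0, and therefore
  dy/dx = -(4x^3)/(-5y^4) = 4x^3/(5y^4)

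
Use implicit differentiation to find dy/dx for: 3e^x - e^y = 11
Take d/dx of both sides. Since y is implicitly a function of x, the chain rule attaches a y' = dy/dx factor whenever we differentiate through y.

Set F(x, y) = (left side) − (right side), so the curve is F = 0. Differentiating each term of F:
  d/dx[3e^(x)] = 3e^(x)
  d/dx[-e^(y)] = -y'·e^(y)
  d/dx[-11] = 0

Collecting, the y'-free part is the partial derivative in x and the y' coefficient is the partial derivative in y:
  ∂F/∂x = 3e^(x)
  ∂F/∂y = -e^(y)

so d/dx[F(x, y(x))] = ∂F/∂x + (∂F/∂y)·y' = 0. Rearranging,
  dy/dx = -(∂F/∂x)/(∂F/∂y) = -(3e^(x))/(-e^(y)) = 3e^(x - y)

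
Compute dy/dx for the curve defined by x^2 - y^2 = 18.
Differentiate both sides with respect to x, treating y as y(x). By the chain rule, any term containing y contributes a factor of y' = dy/dx when we differentiate it.

Move every term to one side and write the relation as F(x, y) = 0. Term by term,
  d/dx[x^2] = 2x
  d/dx[-y^2] = -2y·y'
  d/dx[-18] = 0

The pieces without y' make up ∂F/∂x and the coefficient of y' is ∂F/∂y:
  ∂F/∂x = 2x,
  ∂F/∂y = -2y.

Since d/dx[F] = ∂F/∂x + (∂F/∂y)·y' = 0, solve for y':
  (∂F/∂y)·y' = -∂F/∂x
  dy/dx = -(∂F/∂x)/(∂F/∂y) = -(2x)/(-2y) = x/y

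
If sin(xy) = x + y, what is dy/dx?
Differentiate both sides with respect to x, treating y as y(x). By the chain rule, any term containing y contributes a factor of y' = dy/dx when we differentiate it.

Move every term to one side and write the relation as F(x, y) = 0. Term by term,
  d/dx[-x] = -1
  d/dx[-y] = -y'
  d/dx[sin(xy)] = (x·y' + y)·cos(xy)

The pieces without y' make up ∂F/∂x and the coefficient of y' is ∂F/∂y:
  ∂F/∂x = y·cos(xy) - 1,
  ∂F/∂y = x·cos(xy) - 1.

Since d/dx[F] = ∂F/∂x + (∂F/∂y)·y' = 0, solve for y':
  (∂F/∂y)·y' = -∂F/∂x
  dy/dx = -(∂F/∂x)/(∂F/∂y) = -(y·cos(xy) - 1)/(x·cos(xy) - 1) = (-y·cos(xy) + 1)/(x·cos(xy) - 1)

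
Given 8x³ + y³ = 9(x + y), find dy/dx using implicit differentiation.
Differentiate the relation implicitly: treat y = y(x) and apply the chain rule, so every y-derivative picks up a y' = dy/dx factor.

With everything moved to the left-hand side, differentiate term by term:
  d/dx[8x^3] = 24x^2
  d/dx[-9x] = -9
  d/dx[y^3] = 3y^2·y'
  d/dx[-9y] = -9·y'

Separating the contributions that come from x directly and those that come through y:
  without y':      24x^2 - 9
  multiplying y':  3y^2 - 9

so (24x^2 - 9) + (3y^2 - 9)·y' = 0, and therefore
  dy/dx = -(24x^2 - 9)/(3y^2 - 9) = (3 - 8x^2)/(y^2 - 3)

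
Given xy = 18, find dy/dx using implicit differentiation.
Apply d/dx to both sides, remembering that y depends on x. Each occurrence of y therefore brings in a y' = dy/dx via the chain rule.

With F(x, y) equal to the left-hand side minus the right, differentiate F term by term:
  d/dx[xy] = x·y' + y
  d/dx[-18] = 0
Adding these up, d/dx[F] = 0 becomes
  (y) + (x)·y' = 0,
so isolating y',
  dy/dx = -(y)/(x) = -y/x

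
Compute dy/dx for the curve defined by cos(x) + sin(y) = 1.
Differentiate both sides with respect to x, treating y as y(x). By the chain rule, any term containing y contributes a factor of y' = dy/dx when we differentiate it.

Move every term to one side and write the relation as F(x, y) = 0. Term by term,
  d/dx[sin(y)] = y'·cos(y)
  d/dx[cos(x)] = -sin(x)
  d/dx[-1] = 0

The pieces without y' make up ∂F/∂x and the coefficient of y' is ∂F/∂y:
  ∂F/∂x = -sin(x),
  ∂F/∂y = cos(y).

Since d/dx[F] = ∂F/∂x + (∂F/∂y)·y' = 0, solve for y':
  (∂F/∂y)·y' = -∂F/∂x
  dy/dx = -(∂F/∂x)/(∂F/∂y) = -(-sin(x))/(cos(y)) = sin(x)/cos(y)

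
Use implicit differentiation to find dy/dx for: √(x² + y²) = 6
Differentiate the relation implicitly: treat y = y(x) and apply the chain rule, so every y-derivative picks up a y' = dy/dx factor.

With everything moved to the left-hand side, differentiate term by term:
  d/dx[√(x^2 + y^2)] = (x + y·y')/√(x^2 + y^2)
  d/dx[-6] = 0

Separating the contributions that come from x directly and those that come through y:
  without y':      x/√(x^2 + y^2)
  multiplying y':  y/√(x^2 + y^2)

so (x/√(x^2 + y^2)) + (y/√(x^2 + y^2))·y' = 0, and therefore
  dy/dx = -(x/√(x^2 + y^2))/(y/√(x^2 + y^2)) = -x/y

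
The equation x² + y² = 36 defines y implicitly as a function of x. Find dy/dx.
Apply d/dx to both sides, remembering that y depends on x. Each occurrence of y therefore brings in a y' = dy/dx via the chain rule.

With F(x, y) equal to the left-hand side minus the right, differentiate F term by term:
  d/dx[x^2] = 2x
  d/dx[y^2] = 2y·y'
  d/dx[-36] = 0
Adding these up, d/dx[F] = 0 becomes
  (2x) + (2y)·y' = 0,
so isolating y',
  dy/dx = -(2x)/(2y) = -x/y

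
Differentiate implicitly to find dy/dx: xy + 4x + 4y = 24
Take d/dx of both sides. Since y is implicitly a function of x, the chain rule attaches a y' = dy/dx factor whenever we differentiate through y.

Set F(x, y) = (left side) − (right side), so the curve is F = 0. Differentiating each term of F:
  d/dx[xy] = x·y' + y
  d/dx[4x] = 4
  d/dx[4y] = 4·y'
  d/dx[-24] = 0

Collecting, the y'-free part is the partial derivative in x and the y' coefficient is the partial derivative in y:
  ∂F/∂x = y + 4
  ∂F/∂y = x + 4

so d/dx[F(x, y(x))] = ∂F/∂x + (∂F/∂y)·y' = 0. Rearranging,
  dy/dx = -(∂F/∂x)/(∂F/∂y) = -(y + 4)/(x + 4) = (-y - 4)/(x + 4)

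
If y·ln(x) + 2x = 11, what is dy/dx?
Apply d/dx to both sides, remembering that y depends on x. Each occurrence of y therefore brings in a y' = dy/dx via the chain rule.

With F(x, y) equal to the left-hand side minus the right, differentiate F term by term:
  d/dx[2x] = 2
  d/dx[y·ln(x)] = y'·ln(x) + y/x
  d/dx[-11] = 0
Adding these up, d/dx[F] = 0 becomes
  (2 + y/x) + (ln(x))·y' = 0,
so isolating y',
  dy/dx = -(2 + y/x)/(ln(x))
        = -((2x + y)/x)/(ln(x)) = (-2x - y)/(x·ln(x))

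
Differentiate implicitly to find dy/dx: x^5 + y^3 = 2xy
Take d/dx of both sides. Since y is implicitly a function of x, the chain rule attaches a y' = dy/dx factor whenever we differentiate through y.

Set F(x, y) = (left side) − (right side), so the curve is F = 0. Differentiating each term of F:
  d/dx[x^5] = 5x^4
  d/dx[-2xy] = -2x·y' - 2y
  d/dx[y^3] = 3y^2·y'

Collecting, the y'-free part is the partial derivative in x and the y' coefficient is the partial derivative in y:
  ∂F/∂x = 5x^4 - 2y
  ∂F/∂y = -2x + 3y^2

so d/dx[F(x, y(x))] = ∂F/∂x + (∂F/∂y)·y' = 0. Rearranging,
  dy/dx = -(∂F/∂x)/(∂F/∂y) = -(5x^4 - 2y)/(-2x + 3y^2) = (5x^4 - 2y)/(2x - 3y^2)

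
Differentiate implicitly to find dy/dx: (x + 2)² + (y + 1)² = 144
Apply d/dx to both sides, remembering that y depends on x. Each occurrence of y therefore brings in a y' = dy/dx via the chain rule.

With F(x, y) equal to the left-hand side minus the right, differentiate F term by term:
  d/dx[(x + 2)^2] = 2x + 4
  d/dx[(y + 1)^2] = 2·y'(y + 1)
  d/dx[-144] = 0
Adding these up, d/dx[F] = 0 becomes
  (2x + 4) + (2y + 2)·y' = 0,
so isolating y',
  dy/dx = -(2x + 4)/(2y + 2) = (-x - 2)/(y + 1)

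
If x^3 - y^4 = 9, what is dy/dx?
Differentiate the relation implicitly: treat y = y(x) and apply the chain rule, so every y-derivative picks up a y' = dy/dx factor.

With everything moved to the left-hand side, differentiate term by term:
  d/dx[x^3] = 3x^2
  d/dx[-y^4] = -4y^3·y'
  d/dx[-9] = 0

Separating the contributions that come from x directly and those that come through y:
  without y':      3x^2
  multiplying y':  -4y^3

so (3x^2) + (-4y^3)·y' = 0, and therefore
  dy/dx = -(3x^2)/(-4y^3) = 3x^2/(4y^3)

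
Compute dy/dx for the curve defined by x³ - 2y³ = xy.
Apply d/dx to both sides, remembering that y depends on x. Each occurrence of y therefore brings in a y' = dy/dx via the chain rule.

With F(x, y) equal to the left-hand side minus the right, differentiate F term by term:
  d/dx[x^3] = 3x^2
  d/dx[-xy] = -x·y' - y
  d/dx[-2y^3] = -6y^2·y'
Adding these up, d/dx[F] = 0 becomes
  (3x^2 - y) + (-x - 6y^2)·y' = 0,
so isolating y',
  dy/dx = -(3x^2 - y)/(-x - 6y^2) = (3x^2 - y)/(x + 6y^2)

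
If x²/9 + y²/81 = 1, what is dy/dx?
Differentiate the relation implicitly: treat y = y(x) and apply the chain rule, so every y-derivative picks up a y' = dy/dx factor.

With everything moved to the left-hand side, differentiate term by term:
  d/dx[x^2/9] = 2x/9
  d/dx[y^2/81] = 2y·y'/81
  d/dx[-1] = 0

Separating the contributions that come from x directly and those that come through y:
  without y':      2x/9
  multiplying y':  2y/81

so (2x/9) + (2y/81)·y' = 0, and therefore
  dy/dx = -(2x/9)/(2y/81) = -9x/y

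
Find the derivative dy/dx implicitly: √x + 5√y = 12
Differentiate the relation implicitly: treat y = y(x) and apply the chain rule, so every y-derivative picks up a y' = dy/dx factor.

With everything moved to the left-hand side, differentiate term by term:
  d/dx[√(x)] = 1/(2√(x))
  d/dx[5√(y)] = 5·y'/(2√(y))
  d/dx[-12] = 0

Separating the contributions that come from x directly and those that come through y:
  without y':      1/(2√(x))
  multiplying y':  5/(2√(y))

so (1/(2√(x))) + (5/(2√(y)))·y' = 0, and therefore
  dy/dx = -(1/(2√(x)))/(5/(2√(y))) = -√(y)/(5√(x))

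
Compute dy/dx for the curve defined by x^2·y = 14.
Differentiate both sides with respect to x, treating y as y(x). By the chain rule, any term containing y contributes a factor of y' = dy/dx when we differentiate it.

Move every term to one side and write the relation as F(x, y) = 0. Term by term,
  d/dx[x^2y] = x^2·y' + 2xy
  d/dx[-14] = 0

The pieces without y' make up ∂F/∂x and the coefficient of y' is ∂F/∂y:
  ∂F/∂x = 2xy,
  ∂F/∂y = x^2.

Since d/dx[F] = ∂F/∂x + (∂F/∂y)·y' = 0, solve for y':
  (∂F/∂y)·y' = -∂F/∂x
  dy/dx = -(∂F/∂x)/(∂F/∂y) = -(2xy)/(x^2) = -2y/x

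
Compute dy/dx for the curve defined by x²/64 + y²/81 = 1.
Differentiate both sides with respect to x, treating y as y(x). By the chain rule, any term containing y contributes a factor of y' = dy/dx when we differentiate it.

Move every term to one side and write the relation as F(x, y) = 0. Term by term,
  d/dx[x^2/64] = x/32
  d/dx[y^2/81] = 2y·y'/81
  d/dx[-1] = 0

The pieces without y' make up ∂F/∂x and the coefficient of y' is ∂F/∂y:
  ∂F/∂x = x/32,
  ∂F/∂y = 2y/81.

Since d/dx[F] = ∂F/∂x + (∂F/∂y)·y' = 0, solve for y':
  (∂F/∂y)·y' = -∂F/∂x
  dy/dx = -(∂F/∂x)/(∂F/∂y) = -(x/32)/(2y/81) = -81x/(64y)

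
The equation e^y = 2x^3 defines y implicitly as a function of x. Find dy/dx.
Apply d/dx to both sides, remembering that y depends on x. Each occurrence of y therefore brings in a y' = dy/dx via the chain rule.

With F(x, y) equal to the left-hand side minus the right, differentiate F term by term:
  d/dx[-2x^3] = -6x^2
  d/dx[e^(y)] = y'·e^(y)
Adding these up, d/dx[F] = 0 becomes
  (-6x^2) + (e^(y))·y' = 0,
so isolating y',
  dy/dx = -(-6x^2)/(e^(y)) = 6x^2e^(-y)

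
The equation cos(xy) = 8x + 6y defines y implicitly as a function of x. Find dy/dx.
Differentiate both sides with respect to x, treating y as y(x). By the chain rule, any term containing y contributes a factor of y' = dy/dx when we differentiate it.

Move every term to one side and write the relation as F(x, y) = 0. Term by term,
  d/dx[-8x] = -8
  d/dx[-6y] = -6·y'
  d/dx[cos(xy)] = -(x·y' + y)·sin(xy)

The pieces without y' make up ∂F/∂x and the coefficient of y' is ∂F/∂y:
  ∂F/∂x = -y·sin(xy) - 8,
  ∂F/∂y = -x·sin(xy) - 6.

Since d/dx[F] = ∂F/∂x + (∂F/∂y)·y' = 0, solve for y':
  (∂F/∂y)·y' = -∂F/∂x
  dy/dx = -(∂F/∂x)/(∂F/∂y) = -(-y·sin(xy) - 8)/(-x·sin(xy) - 6) = -(y·sin(xy) + 8)/(x·sin(xy) + 6)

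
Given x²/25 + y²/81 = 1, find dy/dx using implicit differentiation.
Take d/dx of both sides. Since y is implicitly a function of x, the chain rule attaches a y' = dy/dx factor whenever we differentiate through y.

Set F(x, y) = (left side) − (right side), so the curve is F = 0. Differentiating each term of F:
  d/dx[x^2/25] = 2x/25
  d/dx[y^2/81] = 2y·y'/81
  d/dx[-1] = 0

Collecting, the y'-free part is the partial derivative in x and the y' coefficient is the partial derivative in y:
  ∂F/∂x = 2x/25
  ∂F/∂y = 2y/81

so d/dx[F(x, y(x))] = ∂F/∂x + (∂F/∂y)·y' = 0. Rearranging,
  dy/dx = -(∂F/∂x)/(∂F/∂y) = -(2x/25)/(2y/81) = -81x/(25y)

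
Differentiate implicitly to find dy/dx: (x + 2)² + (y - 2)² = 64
Differentiate both sides with respect to x, treating y as y(x). By the chain rule, any term containing y contributes a factor of y' = dy/dx when we differentiate it.

Move every term to one side and write the relation as F(x, y) = 0. Term by term,
  d/dx[(x + 2)^2] = 2x + 4
  d/dx[(y - 2)^2] = 2·y'(y - 2)
  d/dx[-64] = 0

The pieces without y' make up ∂F/∂x and the coefficient of y' is ∂F/∂y:
  ∂F/∂x = 2x + 4,
  ∂F/∂y = 2y - 4.

Since d/dx[F] = ∂F/∂x + (∂F/∂y)·y' = 0, solve for y':
  (∂F/∂y)·y' = -∂F/∂x
  dy/dx = -(∂F/∂x)/(∂F/∂y) = -(2x + 4)/(2y - 4) = (-x - 2)/(y - 2)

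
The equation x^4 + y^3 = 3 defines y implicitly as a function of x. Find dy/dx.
Differentiate the relation implicitly: treat y = y(x) and apply the chain rule, so every y-derivative picks up a y' = dy/dx factor.

With everything moved to the left-hand side, differentiate term by term:
  d/dx[x^4] = 4x^3
  d/dx[y^3] = 3y^2·y'
  d/dx[-3] = 0

Separating the contributions that come from x directly and those that come through y:
  without y':      4x^3
  multiplying y':  3y^2

so (4x^3) + (3y^2)·y' = 0, and therefore
  dy/dx = -(4x^3)/(3y^2) = -4x^3/(3y^2)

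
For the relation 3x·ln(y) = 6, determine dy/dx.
Differentiate both sides with respect to x, treating y as y(x). By the chain rule, any term containing y contributes a factor of y' = dy/dx when we differentiate it.

Move every term to one side and write the relation as F(x, y) = 0. Term by term,
  d/dx[3x·ln(y)] = 3x·y'/y + 3ln(y)
  d/dx[-6] = 0

The pieces without y' make up ∂F/∂x and the coefficient of y' is ∂F/∂y:
  ∂F/∂x = 3ln(y),
  ∂F/∂y = 3x/y.

Since d/dx[F] = ∂F/∂x + (∂F/∂y)·y' = 0, solve for y':
  (∂F/∂y)·y' = -∂F/∂x
  dy/dx = -(∂F/∂x)/(∂F/∂y) = -(3ln(y))/(3x/y) = -y·ln(y)/x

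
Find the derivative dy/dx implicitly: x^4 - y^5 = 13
Differentiate both sides with respect to x, treating y as y(x). By the chain rule, any term containing y contributes a factor of y' = dy/dx when we differentiate it.

Move every term to one side and write the relation as F(x, y) = 0. Term by term,
  d/dx[x^4] = 4x^3
  d/dx[-y^5] = -5y^4·y'
  d/dx[-13] = 0

The pieces without y' make up ∂F/∂x and the coefficient of y' is ∂F/∂y:
  ∂F/∂x = 4x^3,
  ∂F/∂y = -5y^4.

Since d/dx[F] = ∂F/∂x + (∂F/∂y)·y' = 0, solve for y':
  (∂F/∂y)·y' = -∂F/∂x
  dy/dx = -(∂F/∂x)/(∂F/∂y) = -(4x^3)/(-5y^4) = 4x^3/(5y^4)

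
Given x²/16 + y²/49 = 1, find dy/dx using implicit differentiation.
Differentiate both sides with respect to x, treating y as y(x). By the chain rule, any term containing y contributes a factor of y' = dy/dx when we differentiate it.

Move every term to one side and write the relation as F(x, y) = 0. Term by term,
  d/dx[x^2/16] = x/8
  d/dx[y^2/49] = 2y·y'/49
  d/dx[-1] = 0

The pieces without y' make up ∂F/∂x and the coefficient of y' is ∂F/∂y:
  ∂F/∂x = x/8,
  ∂F/∂y = 2y/49.

Since d/dx[F] = ∂F/∂x + (∂F/∂y)·y' = 0, solve for y':
  (∂F/∂y)·y' = -∂F/∂x
  dy/dx = -(∂F/∂x)/(∂F/∂y) = -(x/8)/(2y/49) = -49x/(16y)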